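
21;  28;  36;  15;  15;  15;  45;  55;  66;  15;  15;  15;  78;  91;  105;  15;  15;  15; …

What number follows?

120

Reading positions in blocks of 6 reveals the pattern AAABBB — 2 tracks woven together.
Stream A: 21, 28, 36, 45, 55, 66, 78, 91, 105 (the triangular numbers T_6, T_7, …).
Stream B: 15, 15, 15, 15, 15, 15, 15, 15, 15 (constant 15).
Term 19 comes from stream A (its 10th entry): 120.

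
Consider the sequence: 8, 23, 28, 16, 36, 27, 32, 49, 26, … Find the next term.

64

Read the sequence 3 terms at a time; column i is its own pattern.
Track A: 8, 16, 32 (successive powers of 2).
Track B: 23, 36, 49 (arithmetic with common difference +13).
Track C: 28, 27, 26 (linear: a_n = 29 − n).
The 10th slot belongs to track A; its 4th term is 64.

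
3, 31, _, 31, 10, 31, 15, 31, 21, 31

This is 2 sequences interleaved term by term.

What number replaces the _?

6

Odd-indexed and even-indexed terms follow separate rules.
Subsequence A is 3, ?, 10, 15, 21, which is the triangular numbers T_2, T_3, ….
Subsequence B is 31, 31, 31, 31, 31, which is constant 31.
Filling subsequence A at index 2 by its rule yields 6.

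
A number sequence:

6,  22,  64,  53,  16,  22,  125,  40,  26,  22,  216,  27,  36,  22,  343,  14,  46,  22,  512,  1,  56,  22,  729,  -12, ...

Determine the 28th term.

Split by position mod 4 into 4 tracks.
Subsequence A: 6, 16, 26, 36, 46, 56 (arithmetic, step +10).
Subsequence B: 22, 22, 22, 22, 22, 22 (the constant sequence 22).
Subsequence C: 64, 125, 216, 343, 512, 729 (perfect cubes starting at 4³).
Subsequence D: 53, 40, 27, 14, 1, -12 (arithmetic, step −13).
Position 28 → subsequence D, term 7 = -25.

-25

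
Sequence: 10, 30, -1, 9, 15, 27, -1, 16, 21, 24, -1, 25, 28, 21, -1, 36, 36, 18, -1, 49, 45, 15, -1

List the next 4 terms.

64, 55, 12, -1

Read the sequence 4 terms at a time; column i is its own pattern.
Subsequence A: 10, 15, 21, 28, 36, 45 — triangular numbers starting at T_4.
Subsequence B: 30, 27, 24, 21, 18, 15 — arithmetic, step −3.
Subsequence C: -1, -1, -1, -1, -1, -1 — always -1.
Subsequence D: 9, 16, 25, 36, 49 — the squares 3², 4², 5², ….
Position 24 → subsequence D, term 6 = 64.
Term 25 comes from subsequence A (its 7th entry): 55.
The 26th slot belongs to subsequence B; its 7th term is 12.
Position 27 falls in subsequence C as its term 7, giving -1.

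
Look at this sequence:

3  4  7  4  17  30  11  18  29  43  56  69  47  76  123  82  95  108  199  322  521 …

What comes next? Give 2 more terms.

The slot pattern repeats as AAABBB (period 6), so there are 2 interleaved tracks.
Stream A: 3, 4, 7, 11, 18, 29, 47, 76, 123, 199, 322, 521 (a Fibonacci-like recurrence a_n = a_{n-1} + a_{n-2}).
Stream B: 4, 17, 30, 43, 56, 69, 82, 95, 108 (adding 13 each time).
Position 22 falls in stream B as its term 10, giving 121.
Position 23 falls in stream B as its term 11, giving 134.

121, 134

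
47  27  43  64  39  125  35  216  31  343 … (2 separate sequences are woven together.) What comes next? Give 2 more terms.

27, 512

Positions 1, 3, 5, … form one subsequence and positions 2, 4, 6, … form another.
Subsequence A: 47, 43, 39, 35, 31 (arithmetic with common difference −4).
Subsequence B: 27, 64, 125, 216, 343 (perfect cubes starting at 3³).
Position 11 → subsequence A, term 6 = 27.
The 12th slot belongs to subsequence B; its 6th term is 512.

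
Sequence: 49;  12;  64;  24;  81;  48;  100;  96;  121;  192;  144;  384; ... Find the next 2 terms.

Taking every 2nd term gives 2 separate tracks.
Stream A: 49, 64, 81, 100, 121, 144 — the squares 7², 8², 9², ….
Stream B: 12, 24, 48, 96, 192, 384 — a geometric progression (common ratio 2).
The 13th slot belongs to stream A; its 7th term is 169.
Term 14 comes from stream B (its 7th entry): 768.

169, 768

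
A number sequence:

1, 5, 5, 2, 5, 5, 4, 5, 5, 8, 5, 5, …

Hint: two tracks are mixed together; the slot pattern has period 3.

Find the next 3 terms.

16, 5, 5

Positions follow the repeating pattern ABB; grouping by letter gives 2 tracks.
Stream A: 1, 2, 4, 8 (a geometric progression (common ratio 2)).
Stream B: 5, 5, 5, 5, 5, 5, 5, 5 (always 5).
Term 13 comes from stream A (its 5th entry): 16.
Position 14 → stream B, term 9 = 5.
Position 15 falls in stream B as its term 10, giving 5.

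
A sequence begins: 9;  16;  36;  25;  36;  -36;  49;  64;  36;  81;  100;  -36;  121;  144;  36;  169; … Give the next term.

196

Reading positions in blocks of 3 reveals the pattern AAB — 2 tracks woven together.
Subsequence A = 9, 16, 25, 36, 49, 64, 81, 100, 121, 144, 169: consecutive squares n² from n = 3.
Subsequence B = 36, -36, 36, -36, 36: oscillating between 36 and -36.
Position 17 → subsequence A, term 12 = 196.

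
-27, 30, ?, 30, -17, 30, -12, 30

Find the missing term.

Split by position mod 2 into 2 tracks.
Track A: -27, ?, -17, -12 — adding 5 each time.
Track B: 30, 30, 30, 30 — the constant sequence 30.
The gap is track A's term 2; the rule gives -22.

-22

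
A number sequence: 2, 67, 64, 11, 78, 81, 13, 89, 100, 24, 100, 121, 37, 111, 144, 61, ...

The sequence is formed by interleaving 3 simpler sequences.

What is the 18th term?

Taking every 3rd term gives 3 separate tracks.
Subsequence A: 2, 11, 13, 24, 37, 61 — each term equals the sum of the previous two.
Subsequence B: 67, 78, 89, 100, 111 — arithmetic with common difference +11.
Subsequence C: 64, 81, 100, 121, 144 — the squares 8², 9², 10², ….
Term 18 comes from subsequence C (its 6th entry): 169.

169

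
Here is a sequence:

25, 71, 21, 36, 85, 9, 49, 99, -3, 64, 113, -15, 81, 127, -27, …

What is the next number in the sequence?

Taking every 3rd term gives 3 separate tracks.
Track A: 25, 36, 49, 64, 81 — consecutive squares n² from n = 5.
Track B: 71, 85, 99, 113, 127 — arithmetic, step +14.
Track C: 21, 9, -3, -15, -27 — arithmetic with common difference −12.
Position 16 → track A, term 6 = 100.

100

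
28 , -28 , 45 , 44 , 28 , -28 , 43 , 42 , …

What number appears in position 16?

38

The slot pattern repeats as AABB (period 4), so there are 2 interleaved tracks.
Subsequence A: 28, -28, 28, -28 — the oscillation 28·(−1)^(n+1).
Subsequence B: 45, 44, 43, 42 — linear: a_n = 46 − n.
Term 16 comes from subsequence B (its 8th entry): 38.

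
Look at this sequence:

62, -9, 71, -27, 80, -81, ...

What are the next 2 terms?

89, -243

The terms cycle through 2 interleaved subsequences.
Subsequence A is 62, 71, 80, which is arithmetic, step +9.
Subsequence B is -9, -27, -81, which is geometric, ×3 each step.
Position 7 → subsequence A, term 4 = 89.
The 8th slot belongs to subsequence B; its 4th term is -243.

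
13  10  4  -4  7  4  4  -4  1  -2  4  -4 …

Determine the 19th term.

4

The slot pattern repeats as AABB (period 4), so there are 2 interleaved tracks.
Track A = 13, 10, 7, 4, 1, -2: arithmetic, step −3.
Track B = 4, -4, 4, -4, 4, -4: the oscillation 4·(−1)^(n+1).
Term 19 comes from track B (its 9th entry): 4.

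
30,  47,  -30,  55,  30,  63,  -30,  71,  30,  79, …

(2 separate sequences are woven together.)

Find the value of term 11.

-30

Odd-indexed and even-indexed terms follow separate rules.
Subsequence A: 30, -30, 30, -30, 30 — oscillating between 30 and -30.
Subsequence B: 47, 55, 63, 71, 79 — linear: a_n = 39 + 8·n.
Term 11 comes from subsequence A (its 6th entry): -30.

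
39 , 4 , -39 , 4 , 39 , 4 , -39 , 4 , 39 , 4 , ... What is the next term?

-39

Positions 1, 3, 5, … form one subsequence and positions 2, 4, 6, … form another.
Subsequence A is 39, -39, 39, -39, 39, which is oscillating between 39 and -39.
Subsequence B is 4, 4, 4, 4, 4, which is the constant sequence 4.
Position 11 → subsequence A, term 6 = -39.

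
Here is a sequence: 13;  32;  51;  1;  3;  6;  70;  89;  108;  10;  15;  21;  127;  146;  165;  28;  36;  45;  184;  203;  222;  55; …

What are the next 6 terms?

Reading positions in blocks of 6 reveals the pattern AAABBB — 2 tracks woven together.
Subsequence A: 13, 32, 51, 70, 89, 108, 127, 146, 165, 184, 203, 222 (arithmetic with common difference +19).
Subsequence B: 1, 3, 6, 10, 15, 21, 28, 36, 45, 55 (the triangular numbers T_1, T_2, …).
Position 23 falls in subsequence B as its term 11, giving 66.
The 24th slot belongs to subsequence B; its 12th term is 78.
Position 25 falls in subsequence A as its term 13, giving 241.
Position 26 falls in subsequence A as its term 14, giving 260.
Term 27 comes from subsequence A (its 15th entry): 279.
Position 28 → subsequence B, term 13 = 91.

66, 78, 241, 260, 279, 91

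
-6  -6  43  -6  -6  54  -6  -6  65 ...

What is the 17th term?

Positions follow the repeating pattern AAB; grouping by letter gives 2 tracks.
Stream A = -6, -6, -6, -6, -6, -6: constant -6.
Stream B = 43, 54, 65: adding 11 each time.
The 17th slot belongs to stream A; its 12th term is -6.

-6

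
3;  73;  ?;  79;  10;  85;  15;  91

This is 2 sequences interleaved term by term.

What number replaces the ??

Taking every 2nd term gives 2 separate tracks.
Subsequence A: 3, ?, 10, 15 — the triangular numbers T_2, T_3, ….
Subsequence B: 73, 79, 85, 91 — arithmetic with common difference +6.
So the missing entry in subsequence A is 6.

6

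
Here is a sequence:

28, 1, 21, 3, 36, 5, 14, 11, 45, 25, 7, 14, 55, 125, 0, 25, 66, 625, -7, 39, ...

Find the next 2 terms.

The terms cycle through 4 interleaved subsequences.
Track A: 28, 36, 45, 55, 66 — triangular numbers starting at T_7.
Track B: 1, 5, 25, 125, 625 — powers 5^0, 5^1, 5^2, ….
Track C: 21, 14, 7, 0, -7 — subtracting 7 each time.
Track D: 3, 11, 14, 25, 39 — each term equals the sum of the previous two.
Term 21 comes from track A (its 6th entry): 78.
Position 22 → track B, term 6 = 3125.

78, 3125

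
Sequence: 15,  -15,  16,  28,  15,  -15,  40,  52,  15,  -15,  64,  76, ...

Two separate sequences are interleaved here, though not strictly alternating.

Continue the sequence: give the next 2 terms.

15, -15

Positions follow the repeating pattern AABB; grouping by letter gives 2 tracks.
Track A: 15, -15, 15, -15, 15, -15 — alternating ±15.
Track B: 16, 28, 40, 52, 64, 76 — adding 12 each time.
The 13th slot belongs to track A; its 7th term is 15.
Position 14 falls in track A as its term 8, giving -15.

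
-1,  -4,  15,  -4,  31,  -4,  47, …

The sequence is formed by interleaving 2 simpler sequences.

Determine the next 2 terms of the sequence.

-4, 63

Taking every 2nd term gives 2 separate tracks.
Stream A: -1, 15, 31, 47. Adding 16 each time.
Stream B: -4, -4, -4. Constant -4.
Position 8 falls in stream B as its term 4, giving -4.
Position 9 falls in stream A as its term 5, giving 63.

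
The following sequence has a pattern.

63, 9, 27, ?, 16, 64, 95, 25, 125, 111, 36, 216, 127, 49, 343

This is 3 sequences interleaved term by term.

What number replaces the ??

The terms cycle through 3 interleaved subsequences.
Track A = 63, ?, 95, 111, 127: arithmetic, step +16.
Track B = 9, 16, 25, 36, 49: perfect squares starting at 3².
Track C = 27, 64, 125, 216, 343: the cubes 3³, 4³, 5³, ….
So the missing entry in track A is 79.

79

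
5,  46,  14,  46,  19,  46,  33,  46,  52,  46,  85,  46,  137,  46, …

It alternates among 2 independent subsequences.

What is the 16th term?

46

Odd-indexed and even-indexed terms follow separate rules.
Subsequence A = 5, 14, 19, 33, 52, 85, 137: Fibonacci-style (each term is the sum of the two before it).
Subsequence B = 46, 46, 46, 46, 46, 46, 46: constant 46.
Position 16 falls in subsequence B as its term 8, giving 46.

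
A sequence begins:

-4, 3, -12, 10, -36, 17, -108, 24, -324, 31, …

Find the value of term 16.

52

Split by position mod 2 into 2 tracks.
Subsequence A: -4, -12, -36, -108, -324 (multiplying by 3 each time).
Subsequence B: 3, 10, 17, 24, 31 (linear: a_n = -4 + 7·n).
Position 16 → subsequence B, term 8 = 52.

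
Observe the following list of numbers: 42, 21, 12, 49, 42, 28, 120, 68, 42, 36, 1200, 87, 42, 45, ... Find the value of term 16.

106

The terms cycle through 4 interleaved subsequences.
Subsequence A = 42, 42, 42, 42: always 42.
Subsequence B = 21, 28, 36, 45: triangular numbers n(n+1)/2 for n = 6, 7, ….
Subsequence C = 12, 120, 1200: geometric with ratio 10.
Subsequence D = 49, 68, 87: linear: a_n = 30 + 19·n.
Position 16 → subsequence D, term 4 = 106.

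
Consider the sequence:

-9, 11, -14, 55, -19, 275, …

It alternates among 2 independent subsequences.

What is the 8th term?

1375

Split by position mod 2 into 2 tracks.
Stream A is -9, -14, -19, which is subtracting 5 each time.
Stream B is 11, 55, 275, which is a geometric progression (common ratio 5).
Position 8 → stream B, term 4 = 1375.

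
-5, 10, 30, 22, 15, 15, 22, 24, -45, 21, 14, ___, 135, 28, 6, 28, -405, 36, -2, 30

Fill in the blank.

26

Split by position mod 4 into 4 tracks.
Track A: -5, 15, -45, 135, -405 — a geometric progression (common ratio -3).
Track B: 10, 15, 21, 28, 36 — triangular numbers n(n+1)/2 for n = 4, 5, ….
Track C: 30, 22, 14, 6, -2 — arithmetic with common difference −8.
Track D: 22, 24, ?, 28, 30 — linear: a_n = 20 + 2·n.
Track D's pattern makes the blank 26.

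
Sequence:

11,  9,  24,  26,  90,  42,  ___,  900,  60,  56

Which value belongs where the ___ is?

The terms cycle through 3 interleaved subsequences.
Track A: 11, 26, ?, 56 (linear: a_n = -4 + 15·n).
Track B: 9, 90, 900 (a geometric progression (common ratio 10)).
Track C: 24, 42, 60 (arithmetic with common difference +18).
Track A's pattern makes the blank 41.

41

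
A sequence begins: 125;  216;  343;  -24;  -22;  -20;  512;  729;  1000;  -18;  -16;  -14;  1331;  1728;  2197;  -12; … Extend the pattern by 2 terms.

Reading positions in blocks of 6 reveals the pattern AAABBB — 2 tracks woven together.
Stream A = 125, 216, 343, 512, 729, 1000, 1331, 1728, 2197: the cubes 5³, 6³, 7³, ….
Stream B = -24, -22, -20, -18, -16, -14, -12: linear: a_n = -26 + 2·n.
Position 17 falls in stream B as its term 8, giving -10.
Position 18 → stream B, term 9 = -8.

-10, -8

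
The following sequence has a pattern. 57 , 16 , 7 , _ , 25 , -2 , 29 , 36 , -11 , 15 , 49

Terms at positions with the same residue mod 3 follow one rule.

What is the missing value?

Read the sequence 3 terms at a time; column i is its own pattern.
Stream A: 57, ?, 29, 15 — linear: a_n = 71 − 14·n.
Stream B: 16, 25, 36, 49 — consecutive squares n² from n = 4.
Stream C: 7, -2, -11 — linear: a_n = 16 − 9·n.
Filling stream A at index 2 by its rule yields 43.

43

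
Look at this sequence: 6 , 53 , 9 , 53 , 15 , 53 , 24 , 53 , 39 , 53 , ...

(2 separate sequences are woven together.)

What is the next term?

63

Odd-indexed and even-indexed terms follow separate rules.
Subsequence A = 6, 9, 15, 24, 39: a Fibonacci-like recurrence a_n = a_{n-1} + a_{n-2}.
Subsequence B = 53, 53, 53, 53, 53: constant 53.
Position 11 falls in subsequence A as its term 6, giving 63.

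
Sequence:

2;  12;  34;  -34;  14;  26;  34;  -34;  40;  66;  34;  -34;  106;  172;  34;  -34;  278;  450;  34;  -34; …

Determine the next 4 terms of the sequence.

728, 1178, 34, -34

Reading positions in blocks of 4 reveals the pattern AABB — 2 tracks woven together.
Subsequence A is 2, 12, 14, 26, 40, 66, 106, 172, 278, 450, which is a Fibonacci-like recurrence a_n = a_{n-1} + a_{n-2}.
Subsequence B is 34, -34, 34, -34, 34, -34, 34, -34, 34, -34, which is oscillating between 34 and -34.
Position 21 → subsequence A, term 11 = 728.
Term 22 comes from subsequence A (its 12th entry): 1178.
Term 23 comes from subsequence B (its 11th entry): 34.
Position 24 → subsequence B, term 12 = -34.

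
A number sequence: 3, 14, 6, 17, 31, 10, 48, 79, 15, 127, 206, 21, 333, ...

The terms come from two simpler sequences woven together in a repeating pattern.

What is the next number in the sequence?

539

Reading positions in blocks of 3 reveals the pattern AAB — 2 tracks woven together.
Track A: 3, 14, 17, 31, 48, 79, 127, 206, 333 (Fibonacci-style (each term is the sum of the two before it)).
Track B: 6, 10, 15, 21 (the triangular numbers T_3, T_4, …).
Term 14 comes from track A (its 10th entry): 539.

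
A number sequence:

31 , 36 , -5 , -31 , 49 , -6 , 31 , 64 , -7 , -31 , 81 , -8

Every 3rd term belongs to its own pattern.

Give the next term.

31

Read the sequence 3 terms at a time; column i is its own pattern.
Stream A is 31, -31, 31, -31, which is alternating ±31.
Stream B is 36, 49, 64, 81, which is consecutive squares n² from n = 6.
Stream C is -5, -6, -7, -8, which is subtracting 1 each time.
Position 13 falls in stream A as its term 5, giving 31.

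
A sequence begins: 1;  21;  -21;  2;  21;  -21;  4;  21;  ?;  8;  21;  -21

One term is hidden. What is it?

-21

Positions follow the repeating pattern ABB; grouping by letter gives 2 tracks.
Subsequence A: 1, 2, 4, 8 — successive powers of 2.
Subsequence B: 21, -21, 21, -21, 21, ?, 21, -21 — alternating ±21.
Subsequence B's pattern makes the blank -21.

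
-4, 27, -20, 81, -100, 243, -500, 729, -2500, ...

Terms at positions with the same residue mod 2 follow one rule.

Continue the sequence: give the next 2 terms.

The terms cycle through 2 interleaved subsequences.
Track A: -4, -20, -100, -500, -2500 (geometric with ratio 5).
Track B: 27, 81, 243, 729 (powers of 3).
Position 10 → track B, term 5 = 2187.
Position 11 falls in track A as its term 6, giving -12500.

2187, -12500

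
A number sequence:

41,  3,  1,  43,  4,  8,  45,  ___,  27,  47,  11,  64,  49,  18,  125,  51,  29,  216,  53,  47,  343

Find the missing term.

7

Split by position mod 3: positions 1, 4, 7, … form one track, and each other residue class forms its own.
Track A: 41, 43, 45, 47, 49, 51, 53. Linear: a_n = 39 + 2·n.
Track B: 3, 4, ?, 11, 18, 29, 47. Each term equals the sum of the previous two.
Track C: 1, 8, 27, 64, 125, 216, 343. The cubes 1³, 2³, 3³, ….
So the missing entry in track B is 7.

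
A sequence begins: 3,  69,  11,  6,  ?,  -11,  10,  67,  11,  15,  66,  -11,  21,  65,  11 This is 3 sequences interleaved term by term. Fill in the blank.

Split by position mod 3: positions 1, 4, 7, … form one track, and each other residue class forms its own.
Track A: 3, 6, 10, 15, 21 (triangular numbers starting at T_2).
Track B: 69, ?, 67, 66, 65 (arithmetic with common difference −1).
Track C: 11, -11, 11, -11, 11 (the oscillation 11·(−1)^(n+1)).
Track B's pattern makes the blank 68.

68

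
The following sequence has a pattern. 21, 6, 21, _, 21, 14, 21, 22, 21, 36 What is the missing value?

8

Taking every 2nd term gives 2 separate tracks.
Subsequence A: 21, 21, 21, 21, 21 (the constant sequence 21).
Subsequence B: 6, ?, 14, 22, 36 (a Fibonacci-like recurrence a_n = a_{n-1} + a_{n-2}).
Filling subsequence B at index 2 by its rule yields 8.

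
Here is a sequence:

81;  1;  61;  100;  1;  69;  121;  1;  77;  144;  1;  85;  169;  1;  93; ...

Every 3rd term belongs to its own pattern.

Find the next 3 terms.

Read the sequence 3 terms at a time; column i is its own pattern.
Track A is 81, 100, 121, 144, 169, which is consecutive squares n² from n = 9.
Track B is 1, 1, 1, 1, 1, which is the constant sequence 1.
Track C is 61, 69, 77, 85, 93, which is adding 8 each time.
The 16th slot belongs to track A; its 6th term is 196.
The 17th slot belongs to track B; its 6th term is 1.
Position 18 falls in track C as its term 6, giving 101.

196, 1, 101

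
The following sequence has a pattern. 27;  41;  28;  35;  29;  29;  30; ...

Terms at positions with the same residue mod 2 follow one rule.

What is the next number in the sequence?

23

Split by position mod 2 into 2 tracks.
Subsequence A: 27, 28, 29, 30 — linear: a_n = 26 + n.
Subsequence B: 41, 35, 29 — linear: a_n = 47 − 6·n.
Position 8 falls in subsequence B as its term 4, giving 23.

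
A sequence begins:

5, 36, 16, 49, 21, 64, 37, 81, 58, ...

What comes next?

Positions 1, 3, 5, … form one subsequence and positions 2, 4, 6, … form another.
Stream A: 5, 16, 21, 37, 58 (a Fibonacci-like recurrence a_n = a_{n-1} + a_{n-2}).
Stream B: 36, 49, 64, 81 (the squares 6², 7², 8², …).
The 10th slot belongs to stream B; its 5th term is 100.

100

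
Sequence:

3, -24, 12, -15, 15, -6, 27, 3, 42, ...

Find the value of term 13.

The terms cycle through 2 interleaved subsequences.
Track A: 3, 12, 15, 27, 42 (a Fibonacci-like recurrence a_n = a_{n-1} + a_{n-2}).
Track B: -24, -15, -6, 3 (adding 9 each time).
Position 13 → track A, term 7 = 111.

111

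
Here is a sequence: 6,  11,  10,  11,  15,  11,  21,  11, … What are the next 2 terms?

The terms cycle through 2 interleaved subsequences.
Subsequence A = 6, 10, 15, 21: the triangular numbers T_3, T_4, ….
Subsequence B = 11, 11, 11, 11: the constant sequence 11.
Position 9 → subsequence A, term 5 = 28.
Term 10 comes from subsequence B (its 5th entry): 11.

28, 11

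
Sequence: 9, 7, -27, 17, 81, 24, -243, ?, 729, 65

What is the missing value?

Split by position mod 2 into 2 tracks.
Stream A: 9, -27, 81, -243, 729. Geometric with ratio -3.
Stream B: 7, 17, 24, ?, 65. Each term equals the sum of the previous two.
Filling stream B at index 4 by its rule yields 41.

41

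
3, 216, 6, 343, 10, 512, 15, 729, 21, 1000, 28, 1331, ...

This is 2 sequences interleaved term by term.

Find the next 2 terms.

Split by position mod 2 into 2 tracks.
Stream A = 3, 6, 10, 15, 21, 28: the triangular numbers T_2, T_3, ….
Stream B = 216, 343, 512, 729, 1000, 1331: consecutive cubes n³ from n = 6.
Position 13 falls in stream A as its term 7, giving 36.
Term 14 comes from stream B (its 7th entry): 1728.

36, 1728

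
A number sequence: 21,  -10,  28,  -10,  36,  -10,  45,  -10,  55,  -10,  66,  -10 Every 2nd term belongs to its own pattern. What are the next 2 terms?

The terms cycle through 2 interleaved subsequences.
Stream A is 21, 28, 36, 45, 55, 66, which is the triangular numbers T_6, T_7, ….
Stream B is -10, -10, -10, -10, -10, -10, which is the constant sequence -10.
Position 13 → stream A, term 7 = 78.
Position 14 falls in stream B as its term 7, giving -10.

78, -10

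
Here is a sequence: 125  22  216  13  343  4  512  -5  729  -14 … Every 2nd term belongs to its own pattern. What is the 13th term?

Taking every 2nd term gives 2 separate tracks.
Track A: 125, 216, 343, 512, 729. Perfect cubes starting at 5³.
Track B: 22, 13, 4, -5, -14. Arithmetic with common difference −9.
The 13th slot belongs to track A; its 7th term is 1331.

1331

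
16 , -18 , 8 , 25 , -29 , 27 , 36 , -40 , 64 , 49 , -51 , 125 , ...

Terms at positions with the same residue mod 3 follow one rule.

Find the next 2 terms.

Split by position mod 3: positions 1, 4, 7, … form one track, and each other residue class forms its own.
Stream A: 16, 25, 36, 49. The squares 4², 5², 6², ….
Stream B: -18, -29, -40, -51. Arithmetic, step −11.
Stream C: 8, 27, 64, 125. The cubes 2³, 3³, 4³, ….
Position 13 falls in stream A as its term 5, giving 64.
Position 14 → stream B, term 5 = -62.

64, -62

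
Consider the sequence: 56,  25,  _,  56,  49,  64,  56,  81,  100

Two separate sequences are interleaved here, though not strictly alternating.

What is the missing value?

The slot pattern repeats as ABB (period 3), so there are 2 interleaved tracks.
Stream A is 56, 56, 56, which is the constant sequence 56.
Stream B is 25, ?, 49, 64, 81, 100, which is perfect squares starting at 5².
Stream B's pattern makes the blank 36.

36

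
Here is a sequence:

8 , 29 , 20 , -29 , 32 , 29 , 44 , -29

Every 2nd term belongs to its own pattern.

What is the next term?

56

Odd-indexed and even-indexed terms follow separate rules.
Subsequence A: 8, 20, 32, 44 (adding 12 each time).
Subsequence B: 29, -29, 29, -29 (oscillating between 29 and -29).
The 9th slot belongs to subsequence A; its 5th term is 56.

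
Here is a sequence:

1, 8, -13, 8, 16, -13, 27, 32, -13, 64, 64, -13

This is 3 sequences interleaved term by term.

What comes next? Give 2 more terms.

Split by position mod 3 into 3 tracks.
Subsequence A: 1, 8, 27, 64 (perfect cubes starting at 1³).
Subsequence B: 8, 16, 32, 64 (powers 2^3, 2^4, 2^5, …).
Subsequence C: -13, -13, -13, -13 (always -13).
Position 13 → subsequence A, term 5 = 125.
Term 14 comes from subsequence B (its 5th entry): 128.

125, 128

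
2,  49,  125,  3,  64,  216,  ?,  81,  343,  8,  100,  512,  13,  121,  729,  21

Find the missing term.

Split by position mod 3: positions 1, 4, 7, … form one track, and each other residue class forms its own.
Track A: 2, 3, ?, 8, 13, 21 — Fibonacci-style (each term is the sum of the two before it).
Track B: 49, 64, 81, 100, 121 — the squares 7², 8², 9², ….
Track C: 125, 216, 343, 512, 729 — consecutive cubes n³ from n = 5.
Filling track A at index 3 by its rule yields 5.

5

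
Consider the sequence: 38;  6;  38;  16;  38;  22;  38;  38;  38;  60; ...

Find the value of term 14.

158

Odd-indexed and even-indexed terms follow separate rules.
Subsequence A: 38, 38, 38, 38, 38 (constant 38).
Subsequence B: 6, 16, 22, 38, 60 (each term equals the sum of the previous two).
Position 14 falls in subsequence B as its term 7, giving 158.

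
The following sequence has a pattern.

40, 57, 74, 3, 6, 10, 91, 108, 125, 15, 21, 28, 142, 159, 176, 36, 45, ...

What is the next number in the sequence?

Reading positions in blocks of 6 reveals the pattern AAABBB — 2 tracks woven together.
Stream A: 40, 57, 74, 91, 108, 125, 142, 159, 176 — arithmetic, step +17.
Stream B: 3, 6, 10, 15, 21, 28, 36, 45 — triangular numbers n(n+1)/2 for n = 2, 3, ….
Position 18 → stream B, term 9 = 55.

55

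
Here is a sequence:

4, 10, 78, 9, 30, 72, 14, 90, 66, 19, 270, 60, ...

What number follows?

24

The terms cycle through 3 interleaved subsequences.
Subsequence A is 4, 9, 14, 19, which is linear: a_n = -1 + 5·n.
Subsequence B is 10, 30, 90, 270, which is geometric with ratio 3.
Subsequence C is 78, 72, 66, 60, which is linear: a_n = 84 − 6·n.
Position 13 → subsequence A, term 5 = 24.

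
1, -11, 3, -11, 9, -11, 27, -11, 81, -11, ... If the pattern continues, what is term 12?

-11

Split by position mod 2 into 2 tracks.
Track A: 1, 3, 9, 27, 81 (powers of 3).
Track B: -11, -11, -11, -11, -11 (constant -11).
The 12th slot belongs to track B; its 6th term is -11.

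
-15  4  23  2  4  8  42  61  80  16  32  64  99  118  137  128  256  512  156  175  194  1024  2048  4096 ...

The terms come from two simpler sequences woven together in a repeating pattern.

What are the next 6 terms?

213, 232, 251, 8192, 16384, 32768

Reading positions in blocks of 6 reveals the pattern AAABBB — 2 tracks woven together.
Track A is -15, 4, 23, 42, 61, 80, 99, 118, 137, 156, 175, 194, which is linear: a_n = -34 + 19·n.
Track B is 2, 4, 8, 16, 32, 64, 128, 256, 512, 1024, 2048, 4096, which is powers 2^1, 2^2, 2^3, ….
Term 25 comes from track A (its 13th entry): 213.
Position 26 falls in track A as its term 14, giving 232.
Position 27 → track A, term 15 = 251.
The 28th slot belongs to track B; its 13th term is 8192.
The 29th slot belongs to track B; its 14th term is 16384.
The 30th slot belongs to track B; its 15th term is 32768.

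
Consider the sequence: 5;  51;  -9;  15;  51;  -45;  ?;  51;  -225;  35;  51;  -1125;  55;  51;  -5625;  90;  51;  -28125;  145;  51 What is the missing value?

20

Taking every 3rd term gives 3 separate tracks.
Track A is 5, 15, ?, 35, 55, 90, 145, which is a Fibonacci-like recurrence a_n = a_{n-1} + a_{n-2}.
Track B is 51, 51, 51, 51, 51, 51, 51, which is the constant sequence 51.
Track C is -9, -45, -225, -1125, -5625, -28125, which is a geometric progression (common ratio 5).
Filling track A at index 3 by its rule yields 20.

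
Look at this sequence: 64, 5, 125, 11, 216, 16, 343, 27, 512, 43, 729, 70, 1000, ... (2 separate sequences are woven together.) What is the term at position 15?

The terms cycle through 2 interleaved subsequences.
Track A = 64, 125, 216, 343, 512, 729, 1000: the cubes 4³, 5³, 6³, ….
Track B = 5, 11, 16, 27, 43, 70: each term equals the sum of the previous two.
The 15th slot belongs to track A; its 8th term is 1331.

1331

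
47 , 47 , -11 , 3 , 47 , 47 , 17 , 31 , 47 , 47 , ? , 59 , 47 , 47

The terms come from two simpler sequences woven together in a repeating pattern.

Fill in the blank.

45

The slot pattern repeats as AABB (period 4), so there are 2 interleaved tracks.
Subsequence A: 47, 47, 47, 47, 47, 47, 47, 47. Always 47.
Subsequence B: -11, 3, 17, 31, ?, 59. Adding 14 each time.
The gap is subsequence B's term 5; the rule gives 45.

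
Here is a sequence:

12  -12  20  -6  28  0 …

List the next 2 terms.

36, 6

Split by position mod 2 into 2 tracks.
Track A: 12, 20, 28. Linear: a_n = 4 + 8·n.
Track B: -12, -6, 0. Arithmetic, step +6.
The 7th slot belongs to track A; its 4th term is 36.
Position 8 → track B, term 4 = 6.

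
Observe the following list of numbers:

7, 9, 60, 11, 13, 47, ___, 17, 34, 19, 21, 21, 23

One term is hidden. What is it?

Reading positions in blocks of 3 reveals the pattern AAB — 2 tracks woven together.
Stream A is 7, 9, 11, 13, ?, 17, 19, 21, 23, which is adding 2 each time.
Stream B is 60, 47, 34, 21, which is arithmetic, step −13.
The gap is stream A's term 5; the rule gives 15.

15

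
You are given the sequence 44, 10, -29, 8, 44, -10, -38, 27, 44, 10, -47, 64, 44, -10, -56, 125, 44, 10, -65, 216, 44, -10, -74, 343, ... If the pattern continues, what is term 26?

Taking every 4th term gives 4 separate tracks.
Track A = 44, 44, 44, 44, 44, 44: always 44.
Track B = 10, -10, 10, -10, 10, -10: the oscillation 10·(−1)^(n+1).
Track C = -29, -38, -47, -56, -65, -74: arithmetic with common difference −9.
Track D = 8, 27, 64, 125, 216, 343: consecutive cubes n³ from n = 2.
Position 26 → track B, term 7 = 10.

10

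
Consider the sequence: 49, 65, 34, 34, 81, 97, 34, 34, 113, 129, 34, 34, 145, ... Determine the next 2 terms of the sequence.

Positions follow the repeating pattern AABB; grouping by letter gives 2 tracks.
Track A: 49, 65, 81, 97, 113, 129, 145 (linear: a_n = 33 + 16·n).
Track B: 34, 34, 34, 34, 34, 34 (always 34).
Term 14 comes from track A (its 8th entry): 161.
Position 15 → track B, term 7 = 34.

161, 34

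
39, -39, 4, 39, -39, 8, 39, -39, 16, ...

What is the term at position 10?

The slot pattern repeats as AAB (period 3), so there are 2 interleaved tracks.
Track A: 39, -39, 39, -39, 39, -39 — oscillating between 39 and -39.
Track B: 4, 8, 16 — successive powers of 2.
The 10th slot belongs to track A; its 7th term is 39.

39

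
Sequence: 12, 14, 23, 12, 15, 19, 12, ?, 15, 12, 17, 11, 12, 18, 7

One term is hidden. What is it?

Taking every 3rd term gives 3 separate tracks.
Track A: 12, 12, 12, 12, 12. Constant 12.
Track B: 14, 15, ?, 17, 18. Linear: a_n = 13 + n.
Track C: 23, 19, 15, 11, 7. Arithmetic, step −4.
Track B's pattern makes the blank 16.

16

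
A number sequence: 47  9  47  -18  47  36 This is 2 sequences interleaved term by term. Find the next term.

47

Split by position mod 2 into 2 tracks.
Subsequence A: 47, 47, 47. Always 47.
Subsequence B: 9, -18, 36. Geometric with ratio -2.
The 7th slot belongs to subsequence A; its 4th term is 47.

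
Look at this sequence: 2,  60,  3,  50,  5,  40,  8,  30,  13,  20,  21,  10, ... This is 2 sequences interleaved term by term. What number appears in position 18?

Taking every 2nd term gives 2 separate tracks.
Stream A: 2, 3, 5, 8, 13, 21 — a Fibonacci-like recurrence a_n = a_{n-1} + a_{n-2}.
Stream B: 60, 50, 40, 30, 20, 10 — subtracting 10 each time.
Position 18 falls in stream B as its term 9, giving -20.

-20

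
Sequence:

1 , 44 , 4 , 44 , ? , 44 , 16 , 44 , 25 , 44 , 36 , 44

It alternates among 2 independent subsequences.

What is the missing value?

Split by position mod 2 into 2 tracks.
Track A is 1, 4, ?, 16, 25, 36, which is consecutive squares n² from n = 1.
Track B is 44, 44, 44, 44, 44, 44, which is the constant sequence 44.
So the missing entry in track A is 9.

9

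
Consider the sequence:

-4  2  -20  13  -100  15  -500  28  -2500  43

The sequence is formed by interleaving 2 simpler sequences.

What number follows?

-12500

Split by position mod 2 into 2 tracks.
Subsequence A: -4, -20, -100, -500, -2500 — geometric with ratio 5.
Subsequence B: 2, 13, 15, 28, 43 — each term equals the sum of the previous two.
The 11th slot belongs to subsequence A; its 6th term is -12500.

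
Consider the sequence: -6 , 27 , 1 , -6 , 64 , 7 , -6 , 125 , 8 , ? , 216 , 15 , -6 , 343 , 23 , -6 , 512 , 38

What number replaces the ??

-6

Split by position mod 3 into 3 tracks.
Subsequence A = -6, -6, -6, ?, -6, -6: the constant sequence -6.
Subsequence B = 27, 64, 125, 216, 343, 512: the cubes 3³, 4³, 5³, ….
Subsequence C = 1, 7, 8, 15, 23, 38: Fibonacci-style (each term is the sum of the two before it).
The gap is subsequence A's term 4; the rule gives -6.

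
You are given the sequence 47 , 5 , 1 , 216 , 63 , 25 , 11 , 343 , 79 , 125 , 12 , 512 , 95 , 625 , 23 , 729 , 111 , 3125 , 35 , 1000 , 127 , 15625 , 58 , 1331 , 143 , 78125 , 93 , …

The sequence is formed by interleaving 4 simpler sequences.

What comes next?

1728

Split by position mod 4 into 4 tracks.
Stream A: 47, 63, 79, 95, 111, 127, 143. Linear: a_n = 31 + 16·n.
Stream B: 5, 25, 125, 625, 3125, 15625, 78125. Geometric with ratio 5.
Stream C: 1, 11, 12, 23, 35, 58, 93. Fibonacci-style (each term is the sum of the two before it).
Stream D: 216, 343, 512, 729, 1000, 1331. Consecutive cubes n³ from n = 6.
Position 28 falls in stream D as its term 7, giving 1728.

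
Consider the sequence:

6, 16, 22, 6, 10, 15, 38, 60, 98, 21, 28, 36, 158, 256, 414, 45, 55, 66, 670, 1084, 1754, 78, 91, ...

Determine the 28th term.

Positions follow the repeating pattern AAABBB; grouping by letter gives 2 tracks.
Subsequence A = 6, 16, 22, 38, 60, 98, 158, 256, 414, 670, 1084, 1754: a Fibonacci-like recurrence a_n = a_{n-1} + a_{n-2}.
Subsequence B = 6, 10, 15, 21, 28, 36, 45, 55, 66, 78, 91: the triangular numbers T_3, T_4, ….
Position 28 → subsequence B, term 13 = 120.

120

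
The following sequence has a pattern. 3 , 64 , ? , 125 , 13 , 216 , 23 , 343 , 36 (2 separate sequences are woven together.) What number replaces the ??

Positions 1, 3, 5, … form one subsequence and positions 2, 4, 6, … form another.
Track A: 3, ?, 13, 23, 36 — a Fibonacci-like recurrence a_n = a_{n-1} + a_{n-2}.
Track B: 64, 125, 216, 343 — perfect cubes starting at 4³.
Track A's pattern makes the blank 10.

10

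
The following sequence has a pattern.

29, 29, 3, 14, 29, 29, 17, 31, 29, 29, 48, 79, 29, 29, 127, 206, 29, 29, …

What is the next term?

Reading positions in blocks of 4 reveals the pattern AABB — 2 tracks woven together.
Subsequence A = 29, 29, 29, 29, 29, 29, 29, 29, 29, 29: always 29.
Subsequence B = 3, 14, 17, 31, 48, 79, 127, 206: Fibonacci-style (each term is the sum of the two before it).
Term 19 comes from subsequence B (its 9th entry): 333.

333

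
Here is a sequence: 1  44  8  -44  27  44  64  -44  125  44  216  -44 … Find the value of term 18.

44

The terms cycle through 2 interleaved subsequences.
Subsequence A is 1, 8, 27, 64, 125, 216, which is consecutive cubes n³ from n = 1.
Subsequence B is 44, -44, 44, -44, 44, -44, which is alternating ±44.
Position 18 → subsequence B, term 9 = 44.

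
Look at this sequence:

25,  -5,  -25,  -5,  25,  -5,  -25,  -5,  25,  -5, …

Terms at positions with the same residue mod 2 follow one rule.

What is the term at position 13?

25

Split by position mod 2 into 2 tracks.
Stream A: 25, -25, 25, -25, 25 — oscillating between 25 and -25.
Stream B: -5, -5, -5, -5, -5 — constant -5.
Position 13 falls in stream A as its term 7, giving 25.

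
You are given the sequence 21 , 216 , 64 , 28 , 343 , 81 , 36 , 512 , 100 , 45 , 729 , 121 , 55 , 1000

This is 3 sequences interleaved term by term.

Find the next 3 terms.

Split by position mod 3 into 3 tracks.
Stream A = 21, 28, 36, 45, 55: triangular numbers n(n+1)/2 for n = 6, 7, ….
Stream B = 216, 343, 512, 729, 1000: perfect cubes starting at 6³.
Stream C = 64, 81, 100, 121: perfect squares starting at 8².
Term 15 comes from stream C (its 5th entry): 144.
Position 16 falls in stream A as its term 6, giving 66.
Position 17 → stream B, term 6 = 1331.

144, 66, 1331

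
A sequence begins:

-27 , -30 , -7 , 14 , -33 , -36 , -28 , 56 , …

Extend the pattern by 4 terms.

The slot pattern repeats as AABB (period 4), so there are 2 interleaved tracks.
Subsequence A: -27, -30, -33, -36 (linear: a_n = -24 − 3·n).
Subsequence B: -7, 14, -28, 56 (multiplying by -2 each time).
Position 9 falls in subsequence A as its term 5, giving -39.
The 10th slot belongs to subsequence A; its 6th term is -42.
Term 11 comes from subsequence B (its 5th entry): -112.
The 12th slot belongs to subsequence B; its 6th term is 224.

-39, -42, -112, 224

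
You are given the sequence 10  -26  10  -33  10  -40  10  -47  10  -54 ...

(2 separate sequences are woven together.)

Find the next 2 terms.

10, -61

Split by position mod 2 into 2 tracks.
Stream A: 10, 10, 10, 10, 10. Constant 10.
Stream B: -26, -33, -40, -47, -54. Arithmetic with common difference −7.
The 11th slot belongs to stream A; its 6th term is 10.
Term 12 comes from stream B (its 6th entry): -61.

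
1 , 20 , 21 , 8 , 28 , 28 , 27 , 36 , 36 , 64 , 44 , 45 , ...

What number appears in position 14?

Read the sequence 3 terms at a time; column i is its own pattern.
Stream A: 1, 8, 27, 64 (consecutive cubes n³ from n = 1).
Stream B: 20, 28, 36, 44 (arithmetic, step +8).
Stream C: 21, 28, 36, 45 (triangular numbers starting at T_6).
Term 14 comes from stream B (its 5th entry): 52.

52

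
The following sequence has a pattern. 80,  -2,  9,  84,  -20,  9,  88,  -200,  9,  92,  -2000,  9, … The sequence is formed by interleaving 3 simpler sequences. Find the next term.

96

Read the sequence 3 terms at a time; column i is its own pattern.
Stream A: 80, 84, 88, 92 (arithmetic with common difference +4).
Stream B: -2, -20, -200, -2000 (multiplying by 10 each time).
Stream C: 9, 9, 9, 9 (always 9).
The 13th slot belongs to stream A; its 5th term is 96.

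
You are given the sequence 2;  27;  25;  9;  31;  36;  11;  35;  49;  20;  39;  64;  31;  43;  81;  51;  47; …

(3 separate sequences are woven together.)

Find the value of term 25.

The terms cycle through 3 interleaved subsequences.
Subsequence A = 2, 9, 11, 20, 31, 51: a Fibonacci-like recurrence a_n = a_{n-1} + a_{n-2}.
Subsequence B = 27, 31, 35, 39, 43, 47: adding 4 each time.
Subsequence C = 25, 36, 49, 64, 81: perfect squares starting at 5².
The 25th slot belongs to subsequence A; its 9th term is 215.

215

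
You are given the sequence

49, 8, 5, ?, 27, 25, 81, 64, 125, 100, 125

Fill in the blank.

Taking every 3rd term gives 3 separate tracks.
Track A: 49, ?, 81, 100. Consecutive squares n² from n = 7.
Track B: 8, 27, 64, 125. The cubes 2³, 3³, 4³, ….
Track C: 5, 25, 125. A geometric progression (common ratio 5).
Filling track A at index 2 by its rule yields 64.

64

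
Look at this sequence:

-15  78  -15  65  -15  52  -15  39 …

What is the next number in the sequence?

Taking every 2nd term gives 2 separate tracks.
Subsequence A is -15, -15, -15, -15, which is constant -15.
Subsequence B is 78, 65, 52, 39, which is arithmetic with common difference −13.
Position 9 falls in subsequence A as its term 5, giving -15.

-15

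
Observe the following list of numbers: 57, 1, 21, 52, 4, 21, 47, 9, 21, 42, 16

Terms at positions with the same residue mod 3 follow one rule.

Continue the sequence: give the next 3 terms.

21, 37, 25

Read the sequence 3 terms at a time; column i is its own pattern.
Track A is 57, 52, 47, 42, which is arithmetic, step −5.
Track B is 1, 4, 9, 16, which is perfect squares starting at 1².
Track C is 21, 21, 21, which is always 21.
The 12th slot belongs to track C; its 4th term is 21.
Position 13 → track A, term 5 = 37.
Term 14 comes from track B (its 5th entry): 25.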